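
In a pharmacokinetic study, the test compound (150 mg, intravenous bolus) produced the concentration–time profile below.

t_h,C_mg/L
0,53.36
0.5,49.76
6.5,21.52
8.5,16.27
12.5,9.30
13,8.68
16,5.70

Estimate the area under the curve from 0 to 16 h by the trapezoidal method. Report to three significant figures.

AUC = 355 mg/L·h

Trapezoidal AUC_0→16:
  [0→0.5]: (53.36+49.76)/2 × 0.5 = 25.78
  [0.5→6.5]: (49.76+21.52)/2 × 6 = 213.84
  [6.5→8.5]: (21.52+16.27)/2 × 2 = 37.79
  [8.5→12.5]: (16.27+9.30)/2 × 4 = 51.14
  [12.5→13]: (9.30+8.68)/2 × 0.5 = 4.495
  [13→16]: (8.68+5.70)/2 × 3 = 21.57
  Sum = 354.615 mg/L·h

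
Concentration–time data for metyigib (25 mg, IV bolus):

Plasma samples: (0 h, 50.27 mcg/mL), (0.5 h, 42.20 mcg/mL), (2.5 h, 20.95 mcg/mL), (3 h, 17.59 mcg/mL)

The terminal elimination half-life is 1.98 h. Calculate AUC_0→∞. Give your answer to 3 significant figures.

AUC = 146 mcg/mL·h

Trapezoidal AUC_0→3:
  [0→0.5]: (50.27+42.20)/2 × 0.5 = 23.1175
  [0.5→2.5]: (42.20+20.95)/2 × 2 = 63.15
  [2.5→3]: (20.95+17.59)/2 × 0.5 = 9.635
  Sum = 95.9025 mcg/mL·h
k_e = ln2 / t½ = 0.693147 / 1.98 = 0.3501 h^-1
Extrapolated tail: C_last / k_e = 17.59 / 0.3501 = 50.243
AUC_0→∞ = 95.9025 + 50.243 = 146.1455 mcg/mL·h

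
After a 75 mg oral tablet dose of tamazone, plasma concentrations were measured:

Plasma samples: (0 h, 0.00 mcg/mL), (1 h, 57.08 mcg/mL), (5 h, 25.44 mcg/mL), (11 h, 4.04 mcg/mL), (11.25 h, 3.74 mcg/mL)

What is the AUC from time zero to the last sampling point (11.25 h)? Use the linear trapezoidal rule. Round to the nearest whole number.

AUC = 283 mcg/mL·h

Trapezoidal AUC_0→11.25:
  [0→1]: (0.00+57.08)/2 × 1 = 28.54
  [1→5]: (57.08+25.44)/2 × 4 = 165.04
  [5→11]: (25.44+4.04)/2 × 6 = 88.44
  [11→11.25]: (4.04+3.74)/2 × 0.25 = 0.9725
  Sum = 282.9925 mcg/mL·h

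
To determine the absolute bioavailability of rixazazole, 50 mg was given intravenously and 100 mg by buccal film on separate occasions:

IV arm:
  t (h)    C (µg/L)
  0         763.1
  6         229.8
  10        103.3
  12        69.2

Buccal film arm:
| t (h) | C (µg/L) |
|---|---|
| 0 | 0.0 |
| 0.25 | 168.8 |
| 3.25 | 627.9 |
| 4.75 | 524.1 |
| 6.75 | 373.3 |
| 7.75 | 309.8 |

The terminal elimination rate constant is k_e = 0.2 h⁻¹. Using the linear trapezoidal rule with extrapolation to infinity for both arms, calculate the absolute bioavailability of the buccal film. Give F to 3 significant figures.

F = 0.585

Trapezoidal AUC_0→12 (IV):
  [0→6]: (763.1+229.8)/2 × 6 = 2978.7
  [6→10]: (229.8+103.3)/2 × 4 = 666.2
  [10→12]: (103.3+69.2)/2 × 2 = 172.5
  Sum = 3817.4 µg/L·h
IV tail: 69.2/0.2 = 346.000; AUC_iv,0→∞ = 3817.4 + 346.000 = 4163.4 µg/L·h
Trapezoidal AUC_0→7.75 (buccal film):
  [0→0.25]: (0.0+168.8)/2 × 0.25 = 21.1
  [0.25→3.25]: (168.8+627.9)/2 × 3 = 1195.05
  [3.25→4.75]: (627.9+524.1)/2 × 1.5 = 864.0
  [4.75→6.75]: (524.1+373.3)/2 × 2 = 897.4
  [6.75→7.75]: (373.3+309.8)/2 × 1 = 341.55
  Sum = 3319.1 µg/L·h
buccal film tail: 309.8/0.2 = 1549.000; AUC_ev,0→∞ = 3319.1 + 1549.000 = 4868.1 µg/L·h
F = (AUC_ev/D_ev)/(AUC_iv/D_iv) = (4868.1/100)/(4163.4/50) = 48.681/83.268 = 0.5846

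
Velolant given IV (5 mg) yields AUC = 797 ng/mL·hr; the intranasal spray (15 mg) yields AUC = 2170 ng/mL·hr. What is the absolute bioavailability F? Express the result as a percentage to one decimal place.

F = (AUC_ev / D_ev) / (AUC_iv / D_iv)
  = (2170/15) / (797/5)
  = 144.667 / 159.4 = 0.9076
  = 90.76%

F = 90.8%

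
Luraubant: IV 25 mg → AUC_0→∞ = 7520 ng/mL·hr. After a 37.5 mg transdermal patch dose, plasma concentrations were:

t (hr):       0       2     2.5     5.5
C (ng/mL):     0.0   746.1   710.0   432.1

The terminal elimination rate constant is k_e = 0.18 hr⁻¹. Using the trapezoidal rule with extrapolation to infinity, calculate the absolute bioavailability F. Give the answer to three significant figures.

F = 0.463

Trapezoidal AUC_0→5.5 (transdermal patch):
  [0→2]: (0.0+746.1)/2 × 2 = 746.1
  [2→2.5]: (746.1+710.0)/2 × 0.5 = 364.025
  [2.5→5.5]: (710.0+432.1)/2 × 3 = 1713.15
  Sum = 2823.275 ng/mL·hr
Tail: C_last/k_e = 432.1/0.18 = 2400.556
AUC_0→∞ (transdermal patch) = 2823.275 + 2400.556 = 5223.831 ng/mL·hr
F = (AUC_ev/D_ev)/(AUC_iv/D_iv) = (5223.831/37.5)/(7520/25) = 139.30216/300.8 = 0.4631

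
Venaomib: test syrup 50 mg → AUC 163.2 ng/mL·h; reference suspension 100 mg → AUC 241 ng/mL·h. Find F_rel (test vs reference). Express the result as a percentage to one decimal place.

F_rel = 135.4%

F_rel = (AUC_test/D_test) / (AUC_ref/D_ref)
      = (163.2/50) / (241/100)
      = 3.264 / 2.41 = 1.3544 = 135.44%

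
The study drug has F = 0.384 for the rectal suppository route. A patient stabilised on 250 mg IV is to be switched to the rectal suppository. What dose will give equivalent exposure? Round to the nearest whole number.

For equal systemic exposure: F × D_ev = D_iv
D_ev = D_iv / F = 250 / 0.384 = 651.042 mg

D_rectal = 651 mg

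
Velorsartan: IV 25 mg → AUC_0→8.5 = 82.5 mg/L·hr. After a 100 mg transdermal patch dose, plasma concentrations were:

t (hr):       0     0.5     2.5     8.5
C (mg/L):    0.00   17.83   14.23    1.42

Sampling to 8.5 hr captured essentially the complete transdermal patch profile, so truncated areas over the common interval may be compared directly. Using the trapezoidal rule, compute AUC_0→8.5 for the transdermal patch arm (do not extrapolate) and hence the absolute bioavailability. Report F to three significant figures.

Trapezoidal AUC_0→8.5 (transdermal patch):
  [0→0.5]: (0.00+17.83)/2 × 0.5 = 4.4575
  [0.5→2.5]: (17.83+14.23)/2 × 2 = 32.06
  [2.5→8.5]: (14.23+1.42)/2 × 6 = 46.95
  Sum = 83.4675 mg/L·hr
F = (AUC_ev/D_ev)/(AUC_iv/D_iv) = (83.4675/100)/(82.5/25) = 0.834675/3.3 = 0.2529

F = 0.253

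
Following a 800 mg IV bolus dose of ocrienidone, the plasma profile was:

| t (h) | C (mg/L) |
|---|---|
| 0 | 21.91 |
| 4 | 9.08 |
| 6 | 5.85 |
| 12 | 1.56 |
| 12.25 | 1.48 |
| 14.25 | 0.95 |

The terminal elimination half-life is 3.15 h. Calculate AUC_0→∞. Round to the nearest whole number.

AUC = 106 mg/L·h

Trapezoidal AUC_0→14.25:
  [0→4]: (21.91+9.08)/2 × 4 = 61.98
  [4→6]: (9.08+5.85)/2 × 2 = 14.93
  [6→12]: (5.85+1.56)/2 × 6 = 22.23
  [12→12.25]: (1.56+1.48)/2 × 0.25 = 0.38
  [12.25→14.25]: (1.48+0.95)/2 × 2 = 2.43
  Sum = 101.95 mg/L·h
k_e = ln2 / t½ = 0.693147 / 3.15 = 0.2200 h^-1
Extrapolated tail: C_last / k_e = 0.95 / 0.22 = 4.318
AUC_0→∞ = 101.95 + 4.318 = 106.268 mg/L·h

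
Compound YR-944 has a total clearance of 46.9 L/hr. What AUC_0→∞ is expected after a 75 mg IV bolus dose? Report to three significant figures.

AUC_0→∞ = Dose_iv / CL
        = 75 / 46.9 = 1.59915 mg/L·hr

AUC = 1.60 mg/L·hr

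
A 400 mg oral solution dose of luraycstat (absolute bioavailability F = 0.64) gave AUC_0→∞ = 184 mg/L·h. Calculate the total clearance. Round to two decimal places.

CL = F × Dose / AUC_0→∞
   = 0.64 × 400 / 184 = 1.3913 L/h

CL = 1.39 L/h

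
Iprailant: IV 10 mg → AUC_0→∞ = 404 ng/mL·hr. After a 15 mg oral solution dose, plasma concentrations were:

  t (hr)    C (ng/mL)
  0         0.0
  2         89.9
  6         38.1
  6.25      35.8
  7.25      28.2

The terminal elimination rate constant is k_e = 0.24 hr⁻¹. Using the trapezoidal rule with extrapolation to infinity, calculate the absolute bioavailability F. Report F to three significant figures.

F = 0.833

Trapezoidal AUC_0→7.25 (oral solution):
  [0→2]: (0.0+89.9)/2 × 2 = 89.9
  [2→6]: (89.9+38.1)/2 × 4 = 256.0
  [6→6.25]: (38.1+35.8)/2 × 0.25 = 9.2375
  [6.25→7.25]: (35.8+28.2)/2 × 1 = 32.0
  Sum = 387.1375 ng/mL·hr
Tail: C_last/k_e = 28.2/0.24 = 117.500
AUC_0→∞ (oral solution) = 387.1375 + 117.500 = 504.6375 ng/mL·hr
F = (AUC_ev/D_ev)/(AUC_iv/D_iv) = (504.6375/15)/(404/10) = 33.6425/40.4 = 0.8327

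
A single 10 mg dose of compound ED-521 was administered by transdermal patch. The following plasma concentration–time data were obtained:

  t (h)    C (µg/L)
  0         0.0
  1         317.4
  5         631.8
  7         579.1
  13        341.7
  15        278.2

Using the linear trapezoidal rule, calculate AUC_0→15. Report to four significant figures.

AUC = 6650 µg/L·h

Trapezoidal AUC_0→15:
  [0→1]: (0.0+317.4)/2 × 1 = 158.7
  [1→5]: (317.4+631.8)/2 × 4 = 1898.4
  [5→7]: (631.8+579.1)/2 × 2 = 1210.9
  [7→13]: (579.1+341.7)/2 × 6 = 2762.4
  [13→15]: (341.7+278.2)/2 × 2 = 619.9
  Sum = 6650.3 µg/L·h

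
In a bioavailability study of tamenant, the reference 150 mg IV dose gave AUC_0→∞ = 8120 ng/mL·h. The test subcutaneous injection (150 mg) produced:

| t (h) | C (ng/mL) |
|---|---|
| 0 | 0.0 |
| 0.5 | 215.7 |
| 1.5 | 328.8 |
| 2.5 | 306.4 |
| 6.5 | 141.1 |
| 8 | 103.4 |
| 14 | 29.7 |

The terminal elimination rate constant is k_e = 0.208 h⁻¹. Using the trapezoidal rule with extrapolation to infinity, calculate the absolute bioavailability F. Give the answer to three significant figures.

Trapezoidal AUC_0→14 (subcutaneous injection):
  [0→0.5]: (0.0+215.7)/2 × 0.5 = 53.925
  [0.5→1.5]: (215.7+328.8)/2 × 1 = 272.25
  [1.5→2.5]: (328.8+306.4)/2 × 1 = 317.6
  [2.5→6.5]: (306.4+141.1)/2 × 4 = 895.0
  [6.5→8]: (141.1+103.4)/2 × 1.5 = 183.375
  [8→14]: (103.4+29.7)/2 × 6 = 399.3
  Sum = 2121.45 ng/mL·h
Tail: C_last/k_e = 29.7/0.208 = 142.788
AUC_0→∞ (subcutaneous injection) = 2121.45 + 142.788 = 2264.238 ng/mL·h
F = (AUC_ev/D_ev)/(AUC_iv/D_iv) = (2264.238/150)/(8120/150) = 15.09492/54.1333 = 0.2788

F = 0.279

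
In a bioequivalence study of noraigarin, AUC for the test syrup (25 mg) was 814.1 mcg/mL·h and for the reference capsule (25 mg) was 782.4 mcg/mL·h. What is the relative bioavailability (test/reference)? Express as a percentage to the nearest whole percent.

F_rel = (AUC_test/D_test) / (AUC_ref/D_ref)
      = (814.1/25) / (782.4/25)
      = 32.564 / 31.296 = 1.0405 = 104.05%

F_rel = 104%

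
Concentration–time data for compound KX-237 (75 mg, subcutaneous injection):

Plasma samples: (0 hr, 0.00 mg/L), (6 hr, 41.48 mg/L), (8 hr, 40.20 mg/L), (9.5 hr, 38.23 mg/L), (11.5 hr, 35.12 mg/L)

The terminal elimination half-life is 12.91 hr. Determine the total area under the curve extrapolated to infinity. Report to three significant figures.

Trapezoidal AUC_0→11.5:
  [0→6]: (0.00+41.48)/2 × 6 = 124.44
  [6→8]: (41.48+40.20)/2 × 2 = 81.68
  [8→9.5]: (40.20+38.23)/2 × 1.5 = 58.8225
  [9.5→11.5]: (38.23+35.12)/2 × 2 = 73.35
  Sum = 338.2925 mg/L·hr
k_e = ln2 / t½ = 0.693147 / 12.91 = 0.0537 hr^-1
Extrapolated tail: C_last / k_e = 35.12 / 0.0537 = 654.004
AUC_0→∞ = 338.2925 + 654.004 = 992.2965 mg/L·hr

AUC = 992 mg/L·hr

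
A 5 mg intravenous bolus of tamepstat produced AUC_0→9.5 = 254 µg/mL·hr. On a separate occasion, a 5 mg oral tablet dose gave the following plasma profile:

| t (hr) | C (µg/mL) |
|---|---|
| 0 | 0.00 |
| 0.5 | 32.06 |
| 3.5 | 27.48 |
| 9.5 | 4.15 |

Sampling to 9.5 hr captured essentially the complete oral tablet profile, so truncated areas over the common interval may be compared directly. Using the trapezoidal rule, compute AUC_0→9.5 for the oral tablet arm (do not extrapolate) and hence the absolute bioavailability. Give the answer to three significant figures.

F = 0.757

Trapezoidal AUC_0→9.5 (oral tablet):
  [0→0.5]: (0.00+32.06)/2 × 0.5 = 8.015
  [0.5→3.5]: (32.06+27.48)/2 × 3 = 89.31
  [3.5→9.5]: (27.48+4.15)/2 × 6 = 94.89
  Sum = 192.215 µg/mL·hr
F = (AUC_ev/D_ev)/(AUC_iv/D_iv) = (192.215/5)/(254/5) = 38.443/50.8 = 0.7568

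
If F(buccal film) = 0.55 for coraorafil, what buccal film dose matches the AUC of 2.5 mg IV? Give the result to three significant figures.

For equal systemic exposure: F × D_ev = D_iv
D_ev = D_iv / F = 2.5 / 0.55 = 4.54545 mg

D_buccal = 4.55 mg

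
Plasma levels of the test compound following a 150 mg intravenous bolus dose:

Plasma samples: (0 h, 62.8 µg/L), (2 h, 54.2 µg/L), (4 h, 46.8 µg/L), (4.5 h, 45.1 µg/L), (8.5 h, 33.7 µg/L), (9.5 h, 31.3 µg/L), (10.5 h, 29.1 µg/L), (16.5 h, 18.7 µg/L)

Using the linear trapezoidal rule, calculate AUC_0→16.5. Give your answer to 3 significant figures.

Trapezoidal AUC_0→16.5:
  [0→2]: (62.8+54.2)/2 × 2 = 117.0
  [2→4]: (54.2+46.8)/2 × 2 = 101.0
  [4→4.5]: (46.8+45.1)/2 × 0.5 = 22.975
  [4.5→8.5]: (45.1+33.7)/2 × 4 = 157.6
  [8.5→9.5]: (33.7+31.3)/2 × 1 = 32.5
  [9.5→10.5]: (31.3+29.1)/2 × 1 = 30.2
  [10.5→16.5]: (29.1+18.7)/2 × 6 = 143.4
  Sum = 604.675 µg/L·h

AUC = 605 µg/L·h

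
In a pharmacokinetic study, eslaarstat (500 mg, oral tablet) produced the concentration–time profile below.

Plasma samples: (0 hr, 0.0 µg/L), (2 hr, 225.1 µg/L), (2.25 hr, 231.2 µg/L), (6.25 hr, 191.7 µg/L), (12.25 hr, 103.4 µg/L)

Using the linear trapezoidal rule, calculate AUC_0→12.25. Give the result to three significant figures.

Trapezoidal AUC_0→12.25:
  [0→2]: (0.0+225.1)/2 × 2 = 225.1
  [2→2.25]: (225.1+231.2)/2 × 0.25 = 57.0375
  [2.25→6.25]: (231.2+191.7)/2 × 4 = 845.8
  [6.25→12.25]: (191.7+103.4)/2 × 6 = 885.3
  Sum = 2013.2375 µg/L·hr

AUC = 2010 µg/L·hr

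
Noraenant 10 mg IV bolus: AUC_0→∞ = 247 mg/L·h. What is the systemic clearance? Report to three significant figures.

CL = Dose_iv / AUC_0→∞
   = 10 / 247 = 0.0404858 L/h

CL = 0.0405 L/h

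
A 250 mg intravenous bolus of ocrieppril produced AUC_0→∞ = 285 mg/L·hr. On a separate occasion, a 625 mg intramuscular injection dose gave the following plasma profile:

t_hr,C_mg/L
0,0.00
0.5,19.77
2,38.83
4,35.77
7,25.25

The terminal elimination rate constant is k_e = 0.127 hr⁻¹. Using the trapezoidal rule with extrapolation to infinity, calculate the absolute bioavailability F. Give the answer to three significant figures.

F = 0.581

Trapezoidal AUC_0→7 (intramuscular injection):
  [0→0.5]: (0.00+19.77)/2 × 0.5 = 4.9425
  [0.5→2]: (19.77+38.83)/2 × 1.5 = 43.95
  [2→4]: (38.83+35.77)/2 × 2 = 74.6
  [4→7]: (35.77+25.25)/2 × 3 = 91.53
  Sum = 215.0225 mg/L·hr
Tail: C_last/k_e = 25.25/0.127 = 198.819
AUC_0→∞ (intramuscular injection) = 215.0225 + 198.819 = 413.8415 mg/L·hr
F = (AUC_ev/D_ev)/(AUC_iv/D_iv) = (413.8415/625)/(285/250) = 0.6621464/1.14 = 0.5808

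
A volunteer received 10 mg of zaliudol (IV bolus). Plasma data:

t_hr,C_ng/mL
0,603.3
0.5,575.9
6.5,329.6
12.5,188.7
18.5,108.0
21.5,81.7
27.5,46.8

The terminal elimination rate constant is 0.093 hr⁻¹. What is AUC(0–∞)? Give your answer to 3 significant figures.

Trapezoidal AUC_0→27.5:
  [0→0.5]: (603.3+575.9)/2 × 0.5 = 294.8
  [0.5→6.5]: (575.9+329.6)/2 × 6 = 2716.5
  [6.5→12.5]: (329.6+188.7)/2 × 6 = 1554.9
  [12.5→18.5]: (188.7+108.0)/2 × 6 = 890.1
  [18.5→21.5]: (108.0+81.7)/2 × 3 = 284.55
  [21.5→27.5]: (81.7+46.8)/2 × 6 = 385.5
  Sum = 6126.35 ng/mL·hr
Extrapolated tail: C_last / k_e = 46.8 / 0.093 = 503.226
AUC_0→∞ = 6126.35 + 503.226 = 6629.576 ng/mL·hr

AUC = 6630 ng/mL·hr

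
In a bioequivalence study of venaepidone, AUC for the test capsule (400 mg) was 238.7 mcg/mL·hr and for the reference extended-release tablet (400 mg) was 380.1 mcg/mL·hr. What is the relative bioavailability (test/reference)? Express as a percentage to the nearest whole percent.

F_rel = (AUC_test/D_test) / (AUC_ref/D_ref)
      = (238.7/400) / (380.1/400)
      = 0.59675 / 0.95025 = 0.6280 = 62.80%

F_rel = 63%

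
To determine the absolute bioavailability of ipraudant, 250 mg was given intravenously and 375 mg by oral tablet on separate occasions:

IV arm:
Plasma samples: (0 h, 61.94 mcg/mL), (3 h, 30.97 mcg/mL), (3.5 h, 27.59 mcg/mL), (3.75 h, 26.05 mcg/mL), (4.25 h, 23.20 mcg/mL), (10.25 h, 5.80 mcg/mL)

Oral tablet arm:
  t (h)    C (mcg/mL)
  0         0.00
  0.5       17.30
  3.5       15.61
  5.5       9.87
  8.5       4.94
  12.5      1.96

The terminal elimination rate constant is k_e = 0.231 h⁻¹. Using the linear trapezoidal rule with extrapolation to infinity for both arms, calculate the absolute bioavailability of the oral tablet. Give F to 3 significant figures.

Trapezoidal AUC_0→10.25 (IV):
  [0→3]: (61.94+30.97)/2 × 3 = 139.365
  [3→3.5]: (30.97+27.59)/2 × 0.5 = 14.64
  [3.5→3.75]: (27.59+26.05)/2 × 0.25 = 6.705
  [3.75→4.25]: (26.05+23.20)/2 × 0.5 = 12.3125
  [4.25→10.25]: (23.20+5.80)/2 × 6 = 87.0
  Sum = 260.0225 mcg/mL·h
IV tail: 5.80/0.231 = 25.108; AUC_iv,0→∞ = 260.0225 + 25.108 = 285.1305 mcg/mL·h
Trapezoidal AUC_0→12.5 (oral tablet):
  [0→0.5]: (0.00+17.30)/2 × 0.5 = 4.325
  [0.5→3.5]: (17.30+15.61)/2 × 3 = 49.365
  [3.5→5.5]: (15.61+9.87)/2 × 2 = 25.48
  [5.5→8.5]: (9.87+4.94)/2 × 3 = 22.215
  [8.5→12.5]: (4.94+1.96)/2 × 4 = 13.8
  Sum = 115.185 mcg/mL·h
oral tablet tail: 1.96/0.231 = 8.485; AUC_ev,0→∞ = 115.185 + 8.485 = 123.67 mcg/mL·h
F = (AUC_ev/D_ev)/(AUC_iv/D_iv) = (123.67/375)/(285.1305/250) = 0.329787/1.140522 = 0.2892

F = 0.289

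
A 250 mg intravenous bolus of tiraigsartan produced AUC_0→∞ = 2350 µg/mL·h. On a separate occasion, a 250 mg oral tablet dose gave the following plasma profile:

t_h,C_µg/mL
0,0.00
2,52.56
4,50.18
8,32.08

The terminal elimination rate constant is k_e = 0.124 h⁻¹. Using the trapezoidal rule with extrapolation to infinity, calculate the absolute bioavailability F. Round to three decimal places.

Trapezoidal AUC_0→8 (oral tablet):
  [0→2]: (0.00+52.56)/2 × 2 = 52.56
  [2→4]: (52.56+50.18)/2 × 2 = 102.74
  [4→8]: (50.18+32.08)/2 × 4 = 164.52
  Sum = 319.82 µg/mL·h
Tail: C_last/k_e = 32.08/0.124 = 258.710
AUC_0→∞ (oral tablet) = 319.82 + 258.710 = 578.53 µg/mL·h
F = (AUC_ev/D_ev)/(AUC_iv/D_iv) = (578.53/250)/(2350/250) = 2.31412/9.4 = 0.2462

F = 0.246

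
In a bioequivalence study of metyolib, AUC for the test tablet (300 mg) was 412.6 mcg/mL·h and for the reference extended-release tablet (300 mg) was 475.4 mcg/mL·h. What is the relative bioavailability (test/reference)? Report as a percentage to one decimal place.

F_rel = 86.8%

F_rel = (AUC_test/D_test) / (AUC_ref/D_ref)
      = (412.6/300) / (475.4/300)
      = 1.37533 / 1.58467 = 0.8679 = 86.79%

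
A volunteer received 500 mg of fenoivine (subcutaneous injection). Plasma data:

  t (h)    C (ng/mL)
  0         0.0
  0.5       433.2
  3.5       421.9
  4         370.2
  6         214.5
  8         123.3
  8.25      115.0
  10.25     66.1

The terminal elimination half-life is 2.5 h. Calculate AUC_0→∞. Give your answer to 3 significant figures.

Trapezoidal AUC_0→10.25:
  [0→0.5]: (0.0+433.2)/2 × 0.5 = 108.3
  [0.5→3.5]: (433.2+421.9)/2 × 3 = 1282.65
  [3.5→4]: (421.9+370.2)/2 × 0.5 = 198.025
  [4→6]: (370.2+214.5)/2 × 2 = 584.7
  [6→8]: (214.5+123.3)/2 × 2 = 337.8
  [8→8.25]: (123.3+115.0)/2 × 0.25 = 29.7875
  [8.25→10.25]: (115.0+66.1)/2 × 2 = 181.1
  Sum = 2722.3625 ng/mL·h
k_e = ln2 / t½ = 0.693147 / 2.5 = 0.2773 h^-1
Extrapolated tail: C_last / k_e = 66.1 / 0.2773 = 238.370
AUC_0→∞ = 2722.3625 + 238.370 = 2960.7325 ng/mL·h

AUC = 2960 ng/mL·h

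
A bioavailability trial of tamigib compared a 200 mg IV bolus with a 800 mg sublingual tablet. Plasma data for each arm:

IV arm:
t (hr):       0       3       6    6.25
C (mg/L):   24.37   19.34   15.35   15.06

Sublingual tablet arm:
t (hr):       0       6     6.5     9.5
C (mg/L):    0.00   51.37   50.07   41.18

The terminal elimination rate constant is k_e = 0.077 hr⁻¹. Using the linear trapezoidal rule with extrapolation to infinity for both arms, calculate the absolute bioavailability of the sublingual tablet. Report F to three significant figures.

F = 0.671

Trapezoidal AUC_0→6.25 (IV):
  [0→3]: (24.37+19.34)/2 × 3 = 65.565
  [3→6]: (19.34+15.35)/2 × 3 = 52.035
  [6→6.25]: (15.35+15.06)/2 × 0.25 = 3.80125
  Sum = 121.40125 mg/L·hr
IV tail: 15.06/0.077 = 195.584; AUC_iv,0→∞ = 121.40125 + 195.584 = 316.98525 mg/L·hr
Trapezoidal AUC_0→9.5 (sublingual tablet):
  [0→6]: (0.00+51.37)/2 × 6 = 154.11
  [6→6.5]: (51.37+50.07)/2 × 0.5 = 25.36
  [6.5→9.5]: (50.07+41.18)/2 × 3 = 136.875
  Sum = 316.345 mg/L·hr
sublingual tablet tail: 41.18/0.077 = 534.805; AUC_ev,0→∞ = 316.345 + 534.805 = 851.15 mg/L·hr
F = (AUC_ev/D_ev)/(AUC_iv/D_iv) = (851.15/800)/(316.98525/200) = 1.0639375/1.58493 = 0.6713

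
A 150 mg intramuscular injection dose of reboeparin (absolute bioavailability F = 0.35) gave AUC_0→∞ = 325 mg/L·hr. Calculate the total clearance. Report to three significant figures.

CL = 0.162 L/hr

CL = F × Dose / AUC_0→∞
   = 0.35 × 150 / 325 = 0.161538 L/hr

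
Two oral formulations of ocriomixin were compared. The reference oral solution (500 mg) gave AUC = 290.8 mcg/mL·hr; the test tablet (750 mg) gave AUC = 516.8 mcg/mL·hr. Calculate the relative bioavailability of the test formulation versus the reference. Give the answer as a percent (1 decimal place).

F_rel = (AUC_test/D_test) / (AUC_ref/D_ref)
      = (516.8/750) / (290.8/500)
      = 0.689067 / 0.5816 = 1.1848 = 118.48%

F_rel = 118.5%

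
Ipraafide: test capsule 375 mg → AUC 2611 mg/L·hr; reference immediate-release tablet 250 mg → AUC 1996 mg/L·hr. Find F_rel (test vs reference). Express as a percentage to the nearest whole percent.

F_rel = 87%

F_rel = (AUC_test/D_test) / (AUC_ref/D_ref)
      = (2611/375) / (1996/250)
      = 6.96267 / 7.984 = 0.8721 = 87.21%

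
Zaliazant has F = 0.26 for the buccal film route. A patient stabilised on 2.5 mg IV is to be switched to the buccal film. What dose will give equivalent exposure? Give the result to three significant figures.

D_buccal = 9.62 mg

For equal systemic exposure: F × D_ev = D_iv
D_ev = D_iv / F = 2.5 / 0.26 = 9.61538 mg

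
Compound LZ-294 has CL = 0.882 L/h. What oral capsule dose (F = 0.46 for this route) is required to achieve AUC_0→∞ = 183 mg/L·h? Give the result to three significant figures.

Dose = CL × AUC_0→∞ / F
     = 0.882 × 183 / 0.46 = 350.883 mg

Dose = 351 mg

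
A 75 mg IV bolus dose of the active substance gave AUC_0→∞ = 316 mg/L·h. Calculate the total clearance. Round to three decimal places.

CL = Dose_iv / AUC_0→∞
   = 75 / 316 = 0.237342 L/h

CL = 0.237 L/h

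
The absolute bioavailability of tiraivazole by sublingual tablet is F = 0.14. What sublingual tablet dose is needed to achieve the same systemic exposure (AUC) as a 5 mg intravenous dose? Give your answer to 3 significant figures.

D_sublingual = 35.7 mg

For equal systemic exposure: F × D_ev = D_iv
D_ev = D_iv / F = 5 / 0.14 = 35.7143 mg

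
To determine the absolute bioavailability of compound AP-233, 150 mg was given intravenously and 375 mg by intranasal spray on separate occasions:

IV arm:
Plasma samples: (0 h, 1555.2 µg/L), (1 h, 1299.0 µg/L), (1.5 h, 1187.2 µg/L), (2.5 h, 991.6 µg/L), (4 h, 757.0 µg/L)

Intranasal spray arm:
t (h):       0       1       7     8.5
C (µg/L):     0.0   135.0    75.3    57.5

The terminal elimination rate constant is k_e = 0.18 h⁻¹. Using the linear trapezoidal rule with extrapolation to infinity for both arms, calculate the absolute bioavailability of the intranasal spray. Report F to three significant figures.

F = 0.0516

Trapezoidal AUC_0→4 (IV):
  [0→1]: (1555.2+1299.0)/2 × 1 = 1427.1
  [1→1.5]: (1299.0+1187.2)/2 × 0.5 = 621.55
  [1.5→2.5]: (1187.2+991.6)/2 × 1 = 1089.4
  [2.5→4]: (991.6+757.0)/2 × 1.5 = 1311.45
  Sum = 4449.5 µg/L·h
IV tail: 757.0/0.18 = 4205.556; AUC_iv,0→∞ = 4449.5 + 4205.556 = 8655.056 µg/L·h
Trapezoidal AUC_0→8.5 (intranasal spray):
  [0→1]: (0.0+135.0)/2 × 1 = 67.5
  [1→7]: (135.0+75.3)/2 × 6 = 630.9
  [7→8.5]: (75.3+57.5)/2 × 1.5 = 99.6
  Sum = 798.0 µg/L·h
intranasal spray tail: 57.5/0.18 = 319.444; AUC_ev,0→∞ = 798.0 + 319.444 = 1117.444 µg/L·h
F = (AUC_ev/D_ev)/(AUC_iv/D_iv) = (1117.444/375)/(8655.056/150) = 2.97985/57.7004 = 0.0516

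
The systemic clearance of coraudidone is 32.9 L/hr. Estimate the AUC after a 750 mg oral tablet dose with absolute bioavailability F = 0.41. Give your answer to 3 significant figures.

AUC_0→∞ = F × Dose / CL
        = 0.41 × 750 / 32.9 = 9.3465 mg/L·hr

AUC = 9.35 mg/L·hr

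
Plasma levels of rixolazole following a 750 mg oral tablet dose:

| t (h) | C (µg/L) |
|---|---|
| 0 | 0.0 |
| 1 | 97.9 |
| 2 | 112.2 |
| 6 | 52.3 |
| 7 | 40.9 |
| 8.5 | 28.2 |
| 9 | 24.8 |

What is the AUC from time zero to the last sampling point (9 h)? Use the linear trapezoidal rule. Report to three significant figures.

AUC = 595 µg/L·h

Trapezoidal AUC_0→9:
  [0→1]: (0.0+97.9)/2 × 1 = 48.95
  [1→2]: (97.9+112.2)/2 × 1 = 105.05
  [2→6]: (112.2+52.3)/2 × 4 = 329.0
  [6→7]: (52.3+40.9)/2 × 1 = 46.6
  [7→8.5]: (40.9+28.2)/2 × 1.5 = 51.825
  [8.5→9]: (28.2+24.8)/2 × 0.5 = 13.25
  Sum = 594.675 µg/L·h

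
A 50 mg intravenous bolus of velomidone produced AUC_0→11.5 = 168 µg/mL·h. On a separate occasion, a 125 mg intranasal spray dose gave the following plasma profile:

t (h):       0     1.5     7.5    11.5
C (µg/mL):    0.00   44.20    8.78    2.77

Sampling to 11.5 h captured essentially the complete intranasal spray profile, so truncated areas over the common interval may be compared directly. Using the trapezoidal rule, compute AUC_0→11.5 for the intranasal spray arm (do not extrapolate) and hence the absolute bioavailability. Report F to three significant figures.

Trapezoidal AUC_0→11.5 (intranasal spray):
  [0→1.5]: (0.00+44.20)/2 × 1.5 = 33.15
  [1.5→7.5]: (44.20+8.78)/2 × 6 = 158.94
  [7.5→11.5]: (8.78+2.77)/2 × 4 = 23.1
  Sum = 215.19 µg/mL·h
F = (AUC_ev/D_ev)/(AUC_iv/D_iv) = (215.19/125)/(168/50) = 1.72152/3.36 = 0.5124

F = 0.512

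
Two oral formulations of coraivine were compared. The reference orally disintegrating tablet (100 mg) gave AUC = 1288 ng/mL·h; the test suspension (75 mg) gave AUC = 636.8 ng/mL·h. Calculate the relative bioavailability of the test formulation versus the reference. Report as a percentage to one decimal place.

F_rel = 65.9%

F_rel = (AUC_test/D_test) / (AUC_ref/D_ref)
      = (636.8/75) / (1288/100)
      = 8.49067 / 12.88 = 0.6592 = 65.92%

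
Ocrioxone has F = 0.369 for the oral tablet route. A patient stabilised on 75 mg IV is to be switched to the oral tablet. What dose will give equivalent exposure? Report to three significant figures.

For equal systemic exposure: F × D_ev = D_iv
D_ev = D_iv / F = 75 / 0.369 = 203.252 mg

D_oral = 203 mg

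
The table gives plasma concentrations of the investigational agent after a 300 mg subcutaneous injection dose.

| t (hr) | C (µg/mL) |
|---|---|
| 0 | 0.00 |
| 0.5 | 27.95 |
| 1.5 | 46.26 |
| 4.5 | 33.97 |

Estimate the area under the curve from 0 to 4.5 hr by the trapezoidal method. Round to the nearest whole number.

AUC = 164 µg/mL·hr

Trapezoidal AUC_0→4.5:
  [0→0.5]: (0.00+27.95)/2 × 0.5 = 6.9875
  [0.5→1.5]: (27.95+46.26)/2 × 1 = 37.105
  [1.5→4.5]: (46.26+33.97)/2 × 3 = 120.345
  Sum = 164.4375 µg/mL·hr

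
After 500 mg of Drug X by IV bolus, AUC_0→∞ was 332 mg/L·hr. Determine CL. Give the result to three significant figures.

CL = 1.51 L/hr

CL = Dose_iv / AUC_0→∞
   = 500 / 332 = 1.50602 L/hr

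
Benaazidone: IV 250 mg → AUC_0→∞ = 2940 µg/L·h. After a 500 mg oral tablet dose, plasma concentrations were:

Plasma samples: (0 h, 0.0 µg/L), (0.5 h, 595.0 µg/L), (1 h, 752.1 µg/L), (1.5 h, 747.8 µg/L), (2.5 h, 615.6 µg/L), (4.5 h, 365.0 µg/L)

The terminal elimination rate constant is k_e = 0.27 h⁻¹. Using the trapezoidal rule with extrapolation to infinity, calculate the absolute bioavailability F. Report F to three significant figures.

Trapezoidal AUC_0→4.5 (oral tablet):
  [0→0.5]: (0.0+595.0)/2 × 0.5 = 148.75
  [0.5→1]: (595.0+752.1)/2 × 0.5 = 336.775
  [1→1.5]: (752.1+747.8)/2 × 0.5 = 374.975
  [1.5→2.5]: (747.8+615.6)/2 × 1 = 681.7
  [2.5→4.5]: (615.6+365.0)/2 × 2 = 980.6
  Sum = 2522.8 µg/L·h
Tail: C_last/k_e = 365.0/0.27 = 1351.852
AUC_0→∞ (oral tablet) = 2522.8 + 1351.852 = 3874.652 µg/L·h
F = (AUC_ev/D_ev)/(AUC_iv/D_iv) = (3874.652/500)/(2940/250) = 7.749304/11.76 = 0.6590

F = 0.659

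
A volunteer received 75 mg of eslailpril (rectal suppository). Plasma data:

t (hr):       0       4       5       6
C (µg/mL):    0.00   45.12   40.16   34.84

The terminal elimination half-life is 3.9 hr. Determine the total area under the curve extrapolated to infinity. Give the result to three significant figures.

AUC = 366 µg/mL·hr

Trapezoidal AUC_0→6:
  [0→4]: (0.00+45.12)/2 × 4 = 90.24
  [4→5]: (45.12+40.16)/2 × 1 = 42.64
  [5→6]: (40.16+34.84)/2 × 1 = 37.5
  Sum = 170.38 µg/mL·hr
k_e = ln2 / t½ = 0.693147 / 3.9 = 0.1777 hr^-1
Extrapolated tail: C_last / k_e = 34.84 / 0.1777 = 196.061
AUC_0→∞ = 170.38 + 196.061 = 366.441 µg/mL·hr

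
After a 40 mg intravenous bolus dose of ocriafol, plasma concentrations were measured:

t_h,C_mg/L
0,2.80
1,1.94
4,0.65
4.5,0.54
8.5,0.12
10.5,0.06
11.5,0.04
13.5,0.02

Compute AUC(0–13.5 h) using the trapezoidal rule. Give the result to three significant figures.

Trapezoidal AUC_0→13.5:
  [0→1]: (2.80+1.94)/2 × 1 = 2.37
  [1→4]: (1.94+0.65)/2 × 3 = 3.885
  [4→4.5]: (0.65+0.54)/2 × 0.5 = 0.2975
  [4.5→8.5]: (0.54+0.12)/2 × 4 = 1.32
  [8.5→10.5]: (0.12+0.06)/2 × 2 = 0.18
  [10.5→11.5]: (0.06+0.04)/2 × 1 = 0.05
  [11.5→13.5]: (0.04+0.02)/2 × 2 = 0.06
  Sum = 8.1625 mg/L·h

AUC = 8.16 mg/L·h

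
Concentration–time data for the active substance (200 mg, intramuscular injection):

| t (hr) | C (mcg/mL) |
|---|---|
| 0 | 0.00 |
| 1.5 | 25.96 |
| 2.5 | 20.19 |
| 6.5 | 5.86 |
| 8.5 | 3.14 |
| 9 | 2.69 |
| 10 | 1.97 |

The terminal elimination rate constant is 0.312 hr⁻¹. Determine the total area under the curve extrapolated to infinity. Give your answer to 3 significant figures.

Trapezoidal AUC_0→10:
  [0→1.5]: (0.00+25.96)/2 × 1.5 = 19.47
  [1.5→2.5]: (25.96+20.19)/2 × 1 = 23.075
  [2.5→6.5]: (20.19+5.86)/2 × 4 = 52.1
  [6.5→8.5]: (5.86+3.14)/2 × 2 = 9.0
  [8.5→9]: (3.14+2.69)/2 × 0.5 = 1.4575
  [9→10]: (2.69+1.97)/2 × 1 = 2.33
  Sum = 107.4325 mcg/mL·hr
Extrapolated tail: C_last / k_e = 1.97 / 0.312 = 6.314
AUC_0→∞ = 107.4325 + 6.314 = 113.7465 mcg/mL·hr

AUC = 114 mcg/mL·hr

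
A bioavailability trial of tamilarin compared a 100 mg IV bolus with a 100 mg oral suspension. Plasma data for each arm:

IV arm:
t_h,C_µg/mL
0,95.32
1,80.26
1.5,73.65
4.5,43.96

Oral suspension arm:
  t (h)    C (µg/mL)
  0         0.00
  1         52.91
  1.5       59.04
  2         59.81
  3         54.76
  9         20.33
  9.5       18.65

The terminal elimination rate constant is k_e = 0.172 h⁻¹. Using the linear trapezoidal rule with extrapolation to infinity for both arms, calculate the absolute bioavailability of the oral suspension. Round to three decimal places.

Trapezoidal AUC_0→4.5 (IV):
  [0→1]: (95.32+80.26)/2 × 1 = 87.79
  [1→1.5]: (80.26+73.65)/2 × 0.5 = 38.4775
  [1.5→4.5]: (73.65+43.96)/2 × 3 = 176.415
  Sum = 302.6825 µg/mL·h
IV tail: 43.96/0.172 = 255.581; AUC_iv,0→∞ = 302.6825 + 255.581 = 558.2635 µg/mL·h
Trapezoidal AUC_0→9.5 (oral suspension):
  [0→1]: (0.00+52.91)/2 × 1 = 26.455
  [1→1.5]: (52.91+59.04)/2 × 0.5 = 27.9875
  [1.5→2]: (59.04+59.81)/2 × 0.5 = 29.7125
  [2→3]: (59.81+54.76)/2 × 1 = 57.285
  [3→9]: (54.76+20.33)/2 × 6 = 225.27
  [9→9.5]: (20.33+18.65)/2 × 0.5 = 9.745
  Sum = 376.455 µg/mL·h
oral suspension tail: 18.65/0.172 = 108.430; AUC_ev,0→∞ = 376.455 + 108.430 = 484.885 µg/mL·h
F = (AUC_ev/D_ev)/(AUC_iv/D_iv) = (484.885/100)/(558.2635/100) = 4.84885/5.582635 = 0.8686

F = 0.869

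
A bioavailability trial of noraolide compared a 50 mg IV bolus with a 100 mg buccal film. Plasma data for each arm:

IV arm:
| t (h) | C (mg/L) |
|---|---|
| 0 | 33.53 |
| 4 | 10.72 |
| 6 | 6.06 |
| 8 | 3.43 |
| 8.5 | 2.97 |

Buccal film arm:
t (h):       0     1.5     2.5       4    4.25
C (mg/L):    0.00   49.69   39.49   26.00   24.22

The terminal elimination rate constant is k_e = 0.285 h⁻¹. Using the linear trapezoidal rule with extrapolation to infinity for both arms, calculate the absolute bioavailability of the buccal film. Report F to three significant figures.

F = 0.876

Trapezoidal AUC_0→8.5 (IV):
  [0→4]: (33.53+10.72)/2 × 4 = 88.5
  [4→6]: (10.72+6.06)/2 × 2 = 16.78
  [6→8]: (6.06+3.43)/2 × 2 = 9.49
  [8→8.5]: (3.43+2.97)/2 × 0.5 = 1.6
  Sum = 116.37 mg/L·h
IV tail: 2.97/0.285 = 10.421; AUC_iv,0→∞ = 116.37 + 10.421 = 126.791 mg/L·h
Trapezoidal AUC_0→4.25 (buccal film):
  [0→1.5]: (0.00+49.69)/2 × 1.5 = 37.2675
  [1.5→2.5]: (49.69+39.49)/2 × 1 = 44.59
  [2.5→4]: (39.49+26.00)/2 × 1.5 = 49.1175
  [4→4.25]: (26.00+24.22)/2 × 0.25 = 6.2775
  Sum = 137.2525 mg/L·h
buccal film tail: 24.22/0.285 = 84.982; AUC_ev,0→∞ = 137.2525 + 84.982 = 222.2345 mg/L·h
F = (AUC_ev/D_ev)/(AUC_iv/D_iv) = (222.2345/100)/(126.791/50) = 2.222345/2.53582 = 0.8764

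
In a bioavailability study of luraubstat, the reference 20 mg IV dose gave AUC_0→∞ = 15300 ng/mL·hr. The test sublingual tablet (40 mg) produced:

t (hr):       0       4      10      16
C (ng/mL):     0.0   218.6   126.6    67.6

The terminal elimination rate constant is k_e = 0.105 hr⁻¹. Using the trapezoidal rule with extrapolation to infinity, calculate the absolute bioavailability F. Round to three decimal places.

F = 0.088

Trapezoidal AUC_0→16 (sublingual tablet):
  [0→4]: (0.0+218.6)/2 × 4 = 437.2
  [4→10]: (218.6+126.6)/2 × 6 = 1035.6
  [10→16]: (126.6+67.6)/2 × 6 = 582.6
  Sum = 2055.4 ng/mL·hr
Tail: C_last/k_e = 67.6/0.105 = 643.810
AUC_0→∞ (sublingual tablet) = 2055.4 + 643.810 = 2699.21 ng/mL·hr
F = (AUC_ev/D_ev)/(AUC_iv/D_iv) = (2699.21/40)/(15300/20) = 67.48025/765 = 0.0882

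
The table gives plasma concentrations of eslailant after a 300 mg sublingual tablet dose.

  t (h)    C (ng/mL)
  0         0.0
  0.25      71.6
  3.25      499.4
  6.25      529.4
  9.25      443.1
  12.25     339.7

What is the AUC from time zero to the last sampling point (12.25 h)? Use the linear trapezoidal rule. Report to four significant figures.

AUC = 5042 ng/mL·h

Trapezoidal AUC_0→12.25:
  [0→0.25]: (0.0+71.6)/2 × 0.25 = 8.95
  [0.25→3.25]: (71.6+499.4)/2 × 3 = 856.5
  [3.25→6.25]: (499.4+529.4)/2 × 3 = 1543.2
  [6.25→9.25]: (529.4+443.1)/2 × 3 = 1458.75
  [9.25→12.25]: (443.1+339.7)/2 × 3 = 1174.2
  Sum = 5041.6 ng/mL·h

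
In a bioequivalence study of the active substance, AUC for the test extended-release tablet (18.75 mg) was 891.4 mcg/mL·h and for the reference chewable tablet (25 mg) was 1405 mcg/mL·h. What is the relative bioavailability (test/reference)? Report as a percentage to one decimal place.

F_rel = (AUC_test/D_test) / (AUC_ref/D_ref)
      = (891.4/18.75) / (1405/25)
      = 47.5413 / 56.2 = 0.8459 = 84.59%

F_rel = 84.6%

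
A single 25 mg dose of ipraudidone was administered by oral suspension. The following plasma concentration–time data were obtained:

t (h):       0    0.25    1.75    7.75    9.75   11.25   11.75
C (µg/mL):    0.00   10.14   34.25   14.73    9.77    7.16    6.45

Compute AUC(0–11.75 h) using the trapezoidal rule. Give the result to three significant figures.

Trapezoidal AUC_0→11.75:
  [0→0.25]: (0.00+10.14)/2 × 0.25 = 1.2675
  [0.25→1.75]: (10.14+34.25)/2 × 1.5 = 33.2925
  [1.75→7.75]: (34.25+14.73)/2 × 6 = 146.94
  [7.75→9.75]: (14.73+9.77)/2 × 2 = 24.5
  [9.75→11.25]: (9.77+7.16)/2 × 1.5 = 12.6975
  [11.25→11.75]: (7.16+6.45)/2 × 0.5 = 3.4025
  Sum = 222.1 µg/mL·h

AUC = 222 µg/mL·h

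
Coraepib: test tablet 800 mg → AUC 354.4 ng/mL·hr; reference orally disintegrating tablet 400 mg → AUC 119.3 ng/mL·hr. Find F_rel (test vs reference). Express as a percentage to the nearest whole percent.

F_rel = (AUC_test/D_test) / (AUC_ref/D_ref)
      = (354.4/800) / (119.3/400)
      = 0.443 / 0.29825 = 1.4853 = 148.53%

F_rel = 149%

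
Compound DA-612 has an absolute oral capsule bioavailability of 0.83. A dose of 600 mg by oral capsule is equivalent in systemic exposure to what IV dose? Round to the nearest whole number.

D_iv = 498 mg

Systemic exposure from an extravascular dose = F × D_ev, so the equivalent IV dose is F × D_ev.
D_iv = F × D_ev = 0.83 × 600 = 498 mg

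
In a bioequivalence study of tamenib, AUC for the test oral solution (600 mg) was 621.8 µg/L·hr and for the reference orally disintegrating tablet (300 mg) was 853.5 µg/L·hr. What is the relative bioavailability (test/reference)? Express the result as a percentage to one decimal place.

F_rel = 36.4%

F_rel = (AUC_test/D_test) / (AUC_ref/D_ref)
      = (621.8/600) / (853.5/300)
      = 1.03633 / 2.845 = 0.3643 = 36.43%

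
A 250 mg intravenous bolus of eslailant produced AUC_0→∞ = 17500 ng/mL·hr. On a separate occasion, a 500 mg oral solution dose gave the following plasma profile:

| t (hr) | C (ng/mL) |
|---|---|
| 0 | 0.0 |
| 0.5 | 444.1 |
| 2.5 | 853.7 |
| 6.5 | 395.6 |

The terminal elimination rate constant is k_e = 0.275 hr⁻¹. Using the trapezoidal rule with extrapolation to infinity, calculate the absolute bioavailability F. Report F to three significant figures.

Trapezoidal AUC_0→6.5 (oral solution):
  [0→0.5]: (0.0+444.1)/2 × 0.5 = 111.025
  [0.5→2.5]: (444.1+853.7)/2 × 2 = 1297.8
  [2.5→6.5]: (853.7+395.6)/2 × 4 = 2498.6
  Sum = 3907.425 ng/mL·hr
Tail: C_last/k_e = 395.6/0.275 = 1438.545
AUC_0→∞ (oral solution) = 3907.425 + 1438.545 = 5345.97 ng/mL·hr
F = (AUC_ev/D_ev)/(AUC_iv/D_iv) = (5345.97/500)/(17500/250) = 10.69194/70 = 0.1527

F = 0.153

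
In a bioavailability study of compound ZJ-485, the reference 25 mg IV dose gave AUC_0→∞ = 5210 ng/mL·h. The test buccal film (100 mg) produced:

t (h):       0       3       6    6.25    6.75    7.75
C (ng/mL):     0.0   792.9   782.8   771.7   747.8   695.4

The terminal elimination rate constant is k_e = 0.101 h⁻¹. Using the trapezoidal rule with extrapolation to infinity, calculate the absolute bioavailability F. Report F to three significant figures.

F = 0.563

Trapezoidal AUC_0→7.75 (buccal film):
  [0→3]: (0.0+792.9)/2 × 3 = 1189.35
  [3→6]: (792.9+782.8)/2 × 3 = 2363.55
  [6→6.25]: (782.8+771.7)/2 × 0.25 = 194.3125
  [6.25→6.75]: (771.7+747.8)/2 × 0.5 = 379.875
  [6.75→7.75]: (747.8+695.4)/2 × 1 = 721.6
  Sum = 4848.6875 ng/mL·h
Tail: C_last/k_e = 695.4/0.101 = 6885.149
AUC_0→∞ (buccal film) = 4848.6875 + 6885.149 = 11733.8365 ng/mL·h
F = (AUC_ev/D_ev)/(AUC_iv/D_iv) = (11733.8365/100)/(5210/25) = 117.338/208.4 = 0.5630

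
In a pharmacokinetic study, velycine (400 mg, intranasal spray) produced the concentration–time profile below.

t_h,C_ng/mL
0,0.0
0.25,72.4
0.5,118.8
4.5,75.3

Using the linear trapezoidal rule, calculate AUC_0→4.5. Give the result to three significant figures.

Trapezoidal AUC_0→4.5:
  [0→0.25]: (0.0+72.4)/2 × 0.25 = 9.05
  [0.25→0.5]: (72.4+118.8)/2 × 0.25 = 23.9
  [0.5→4.5]: (118.8+75.3)/2 × 4 = 388.2
  Sum = 421.15 ng/mL·h

AUC = 421 ng/mL·h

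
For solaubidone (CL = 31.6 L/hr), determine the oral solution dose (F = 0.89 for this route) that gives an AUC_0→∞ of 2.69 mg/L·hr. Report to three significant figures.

Dose = CL × AUC_0→∞ / F
     = 31.6 × 2.69 / 0.89 = 95.5101 mg

Dose = 95.5 mg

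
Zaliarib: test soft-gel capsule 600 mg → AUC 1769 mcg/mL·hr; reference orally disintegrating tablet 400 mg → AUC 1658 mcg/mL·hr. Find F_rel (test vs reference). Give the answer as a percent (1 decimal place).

F_rel = 71.1%

F_rel = (AUC_test/D_test) / (AUC_ref/D_ref)
      = (1769/600) / (1658/400)
      = 2.94833 / 4.145 = 0.7113 = 71.13%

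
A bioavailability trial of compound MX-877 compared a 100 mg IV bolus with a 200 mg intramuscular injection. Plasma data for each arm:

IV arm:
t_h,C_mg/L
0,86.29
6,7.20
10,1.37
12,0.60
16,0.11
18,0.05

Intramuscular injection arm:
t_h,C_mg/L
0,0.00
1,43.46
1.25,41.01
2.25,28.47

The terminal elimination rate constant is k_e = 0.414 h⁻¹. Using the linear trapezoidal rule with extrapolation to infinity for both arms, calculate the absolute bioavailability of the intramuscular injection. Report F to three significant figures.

F = 0.225

Trapezoidal AUC_0→18 (IV):
  [0→6]: (86.29+7.20)/2 × 6 = 280.47
  [6→10]: (7.20+1.37)/2 × 4 = 17.14
  [10→12]: (1.37+0.60)/2 × 2 = 1.97
  [12→16]: (0.60+0.11)/2 × 4 = 1.42
  [16→18]: (0.11+0.05)/2 × 2 = 0.16
  Sum = 301.16 mg/L·h
IV tail: 0.05/0.414 = 0.121; AUC_iv,0→∞ = 301.16 + 0.121 = 301.281 mg/L·h
Trapezoidal AUC_0→2.25 (intramuscular injection):
  [0→1]: (0.00+43.46)/2 × 1 = 21.73
  [1→1.25]: (43.46+41.01)/2 × 0.25 = 10.55875
  [1.25→2.25]: (41.01+28.47)/2 × 1 = 34.74
  Sum = 67.02875 mg/L·h
intramuscular injection tail: 28.47/0.414 = 68.768; AUC_ev,0→∞ = 67.02875 + 68.768 = 135.79675 mg/L·h
F = (AUC_ev/D_ev)/(AUC_iv/D_iv) = (135.79675/200)/(301.281/100) = 0.67898375/3.01281 = 0.2254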